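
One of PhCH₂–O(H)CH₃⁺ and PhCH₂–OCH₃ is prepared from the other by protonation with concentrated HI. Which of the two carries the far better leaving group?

From PhCH₂–OCH₃ the departing group would be CH₃O⁻ (pKₐ(CH₃OH) ≈ 15.5). Strong base; alkoxides do not leave unassisted.
From PhCH₂–O(H)CH₃⁺ the leaving group is R'OH (pKₐ(R'OH₂⁺) ≈ -2.4). Neutral; leaves from a protonated ether (an oxonium ion, R–O(H)R'⁺).
Protonation with concentrated HI works by allowing neutral methanol, rather than methoxide, to depart, making PhCH₂–O(H)CH₃⁺ enormously more reactive.

PhCH₂–O(H)CH₃⁺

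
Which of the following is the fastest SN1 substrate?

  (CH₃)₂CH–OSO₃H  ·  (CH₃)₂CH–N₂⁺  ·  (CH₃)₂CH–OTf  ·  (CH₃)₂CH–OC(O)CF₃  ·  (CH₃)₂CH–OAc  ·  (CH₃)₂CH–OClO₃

The skeletons are identical, so relative rate is governed entirely by leaving-group ability.
The more stable X⁻ (or X) is on its own — i.e. the weaker a base it is — the better a leaving group it makes.
(CH₃)₂CH–N₂⁺ loses N₂: no meaningful conjugate acid; N₂ departs as an exceptionally stable neutral molecule
(CH₃)₂CH–OTf loses OTf⁻: pKₐ(CF₃SO₃H (triflic acid)) ≈ -14
(CH₃)₂CH–OClO₃ loses ClO₄⁻: pKₐ(HClO₄) ≈ -10
(CH₃)₂CH–OSO₃H loses HSO₄⁻: pKₐ(H₂SO₄) ≈ -3
(CH₃)₂CH–OC(O)CF₃ loses CF₃COO⁻: pKₐ(CF₃COOH) ≈ 0.2
(CH₃)₂CH–OAc loses AcO⁻: pKₐ(CH₃COOH) ≈ 4.8

(CH₃)₂CH–N₂⁺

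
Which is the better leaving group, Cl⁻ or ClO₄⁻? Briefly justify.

ClO₄⁻ is the better leaving group.
pKₐ(HClO₄) ≈ -10 versus pKₐ(HCl) ≈ -7: ClO₄⁻ is the much weaker base.
Extremely weak base; rarely used for safety reasons.

ClO₄⁻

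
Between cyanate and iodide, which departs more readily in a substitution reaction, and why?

iodide is the better leaving group.
pKₐ(HI) ≈ -10 versus pKₐ(HOCN) ≈ 3.5: iodide is the much weaker base.
Large, highly polarisable; very weak base.

iodide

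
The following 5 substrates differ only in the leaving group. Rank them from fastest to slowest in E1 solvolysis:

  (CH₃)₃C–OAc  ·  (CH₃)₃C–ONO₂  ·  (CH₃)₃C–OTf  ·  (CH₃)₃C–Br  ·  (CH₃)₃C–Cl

(CH₃)₃C–OTf > (CH₃)₃C–Br > (CH₃)₃C–Cl > (CH₃)₃C–ONO₂ > (CH₃)₃C–OAc

Same R in every case — rank the leaving groups.
Rank by basicity of the departing species: weakest base leaves most easily.
(CH₃)₃C–OTf loses OTf⁻: pKₐ(CF₃SO₃H (triflic acid)) ≈ -14
(CH₃)₃C–Br loses Br⁻: pKₐ(HBr) ≈ -9
(CH₃)₃C–Cl loses Cl⁻: pKₐ(HCl) ≈ -7
(CH₃)₃C–ONO₂ loses NO₃⁻: pKₐ(HNO₃) ≈ -1.3
(CH₃)₃C–OAc loses AcO⁻: pKₐ(CH₃COOH) ≈ 4.8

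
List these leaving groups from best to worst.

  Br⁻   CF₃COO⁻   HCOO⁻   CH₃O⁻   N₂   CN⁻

N₂ > Br⁻ > CF₃COO⁻ > HCOO⁻ > CN⁻ > CH₃O⁻

N₂: no meaningful conjugate acid; N₂ departs as an exceptionally stable neutral molecule
Br⁻: pKₐ(HBr) ≈ -9 — weak base; good leaving group
CF₃COO⁻: pKₐ(CF₃COOH) ≈ 0.2 — strongly electron-withdrawing CF₃ stabilises the carboxylate
HCOO⁻: pKₐ(HCOOH) ≈ 3.8
CN⁻: pKₐ(HCN) ≈ 9.2
CH₃O⁻: pKₐ(CH₃OH) ≈ 15.5 — strong base; alkoxides do not leave unassisted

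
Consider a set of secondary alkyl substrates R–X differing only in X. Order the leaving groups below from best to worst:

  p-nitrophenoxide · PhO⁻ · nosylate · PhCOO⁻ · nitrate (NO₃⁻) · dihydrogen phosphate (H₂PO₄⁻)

nosylate > nitrate (NO₃⁻) > dihydrogen phosphate (H₂PO₄⁻) > PhCOO⁻ > p-nitrophenoxide > PhO⁻

The more stable X⁻ (or X) is on its own — i.e. the weaker a base it is — the better a leaving group it makes.
nosylate: pKₐ(p-O₂NC₆H₄SO₃H) ≈ -3.5
nitrate (NO₃⁻): pKₐ(HNO₃) ≈ -1.3
dihydrogen phosphate (H₂PO₄⁻): pKₐ(H₃PO₄) ≈ 2.1
PhCOO⁻: pKₐ(C₆H₅COOH) ≈ 4.2
p-nitrophenoxide: pKₐ(p-nitrophenol) ≈ 7.2
PhO⁻: pKₐ(C₆H₅OH (phenol)) ≈ 10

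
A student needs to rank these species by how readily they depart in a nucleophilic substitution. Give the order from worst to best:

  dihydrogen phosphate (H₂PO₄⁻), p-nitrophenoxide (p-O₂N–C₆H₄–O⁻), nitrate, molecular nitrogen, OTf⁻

A good leaving group is a weak base: the lower the pKₐ of its conjugate acid, the more readily it departs.
molecular nitrogen: no meaningful conjugate acid; N₂ departs as an exceptionally stable neutral molecule
OTf⁻: pKₐ(CF₃SO₃H (triflic acid)) ≈ -14 — charge spread over three oxygens and a CF₃ group; the premier leaving group in synthesis
nitrate: pKₐ(HNO₃) ≈ -1.3 — resonance-delocalised over three oxygens
dihydrogen phosphate (H₂PO₄⁻): pKₐ(H₃PO₄) ≈ 2.1
p-nitrophenoxide (p-O₂N–C₆H₄–O⁻): pKₐ(p-nitrophenol) ≈ 7.2 — nitro group delocalises the charge; the classic chromogenic LG
The question asks for worst first, so the sequence is read in increasing leaving-group ability.

p-nitrophenoxide (p-O₂N–C₆H₄–O⁻) < dihydrogen phosphate (H₂PO₄⁻) < nitrate < OTf⁻ < molecular nitrogen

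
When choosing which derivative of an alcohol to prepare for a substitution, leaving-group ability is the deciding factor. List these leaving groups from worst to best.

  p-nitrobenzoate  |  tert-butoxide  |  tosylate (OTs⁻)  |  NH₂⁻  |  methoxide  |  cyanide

NH₂⁻ < tert-butoxide < methoxide < cyanide < p-nitrobenzoate < tosylate (OTs⁻)

The more stable X⁻ (or X) is on its own — i.e. the weaker a base it is — the better a leaving group it makes.
tosylate (OTs⁻): pKₐ(p-CH₃C₆H₄SO₃H (TsOH)) ≈ -2.8 — resonance-delocalised arenesulfonate
p-nitrobenzoate: pKₐ(p-nitrobenzoic acid) ≈ 3.4
cyanide: pKₐ(HCN) ≈ 9.2 — sp carbon stabilises the charge somewhat, but still a poor LG
methoxide: pKₐ(CH₃OH) ≈ 15.5 — strong base; alkoxides do not leave unassisted
tert-butoxide: pKₐ(t-BuOH) ≈ 18 — bulky, strongly basic alkoxide
NH₂⁻: pKₐ(NH₃) ≈ 38
Listed from poorest to best leaving group as asked.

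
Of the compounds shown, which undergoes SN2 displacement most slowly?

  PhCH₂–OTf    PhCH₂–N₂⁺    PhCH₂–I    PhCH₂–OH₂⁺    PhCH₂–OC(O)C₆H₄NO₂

PhCH₂–OC(O)C₆H₄NO₂

Identical carbon frameworks mean the comparison reduces to leaving-group quality.
A good leaving group is a weak base: the lower the pKₐ of its conjugate acid, the more readily it departs.
PhCH₂–N₂⁺ loses N₂: no meaningful conjugate acid; N₂ departs as an exceptionally stable neutral molecule
PhCH₂–OTf loses OTf⁻: pKₐ(CF₃SO₃H (triflic acid)) ≈ -14
PhCH₂–I loses I⁻: pKₐ(HI) ≈ -10
PhCH₂–OH₂⁺ loses H₂O: pKₐ(H₃O⁺) ≈ -1.7
PhCH₂–OC(O)C₆H₄NO₂ loses p-O₂N–C₆H₄–COO⁻: pKₐ(p-nitrobenzoic acid) ≈ 3.4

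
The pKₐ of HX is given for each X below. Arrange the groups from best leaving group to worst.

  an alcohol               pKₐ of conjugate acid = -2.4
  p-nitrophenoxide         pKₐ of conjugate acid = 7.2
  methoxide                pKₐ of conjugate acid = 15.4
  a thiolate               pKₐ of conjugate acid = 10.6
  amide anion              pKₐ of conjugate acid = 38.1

an alcohol > p-nitrophenoxide > a thiolate > methoxide > amide anion

Lower conjugate-acid pKₐ ⇒ weaker base ⇒ better leaving group.
Sorting by the given values: an alcohol (-2.4), p-nitrophenoxide (7.2), a thiolate (10.6), methoxide (15.4), amide anion (38.1).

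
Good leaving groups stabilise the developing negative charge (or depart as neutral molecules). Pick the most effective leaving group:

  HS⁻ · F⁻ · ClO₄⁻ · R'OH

ClO₄⁻

The more stable X⁻ (or X) is on its own — i.e. the weaker a base it is — the better a leaving group it makes.
ClO₄⁻: pKₐ(HClO₄) ≈ -10
R'OH: pKₐ(R'OH₂⁺) ≈ -2.4
F⁻: pKₐ(HF) ≈ 3.2
HS⁻: pKₐ(H₂S) ≈ 7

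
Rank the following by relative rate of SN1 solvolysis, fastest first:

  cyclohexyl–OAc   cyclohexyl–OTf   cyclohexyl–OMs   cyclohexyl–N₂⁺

cyclohexyl–N₂⁺ > cyclohexyl–OTf > cyclohexyl–OMs > cyclohexyl–OAc

Identical carbon frameworks mean the comparison reduces to leaving-group quality.
A good leaving group is a weak base: the lower the pKₐ of its conjugate acid, the more readily it departs.
cyclohexyl–N₂⁺ loses N₂: no meaningful conjugate acid; N₂ departs as an exceptionally stable neutral molecule
cyclohexyl–OTf loses OTf⁻: pKₐ(CF₃SO₃H (triflic acid)) ≈ -14
cyclohexyl–OMs loses OMs⁻: pKₐ(CH₃SO₃H (MsOH)) ≈ -1.9
cyclohexyl–OAc loses AcO⁻: pKₐ(CH₃COOH) ≈ 4.8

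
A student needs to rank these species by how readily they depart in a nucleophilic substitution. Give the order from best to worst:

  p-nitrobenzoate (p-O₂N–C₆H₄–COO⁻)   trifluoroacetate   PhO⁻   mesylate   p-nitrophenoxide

mesylate: pKₐ(CH₃SO₃H (MsOH)) ≈ -1.9 — resonance-delocalised alkanesulfonate
trifluoroacetate: pKₐ(CF₃COOH) ≈ 0.2 — strongly electron-withdrawing CF₃ stabilises the carboxylate
p-nitrobenzoate (p-O₂N–C₆H₄–COO⁻): pKₐ(p-nitrobenzoic acid) ≈ 3.4
p-nitrophenoxide: pKₐ(p-nitrophenol) ≈ 7.2 — nitro group delocalises the charge; the classic chromogenic LG
PhO⁻: pKₐ(C₆H₅OH (phenol)) ≈ 10 — resonance into the ring helps, but still a poor LG

mesylate > trifluoroacetate > p-nitrobenzoate (p-O₂N–C₆H₄–COO⁻) > p-nitrophenoxide > PhO⁻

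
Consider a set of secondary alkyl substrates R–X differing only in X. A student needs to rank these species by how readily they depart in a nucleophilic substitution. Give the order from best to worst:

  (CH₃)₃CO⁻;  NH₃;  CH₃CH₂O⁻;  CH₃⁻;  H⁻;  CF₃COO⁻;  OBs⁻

OBs⁻ > CF₃COO⁻ > NH₃ > CH₃CH₂O⁻ > (CH₃)₃CO⁻ > H⁻ > CH₃⁻

OBs⁻: pKₐ(p-BrC₆H₄SO₃H) ≈ -2.8 — arenesulfonate with a p-bromo substituent
CF₃COO⁻: pKₐ(CF₃COOH) ≈ 0.2
NH₃: pKₐ(NH₄⁺) ≈ 9.2 — neutral but moderately basic; leaves from R–NH₃⁺
CH₃CH₂O⁻: pKₐ(CH₃CH₂OH) ≈ 16 — strong base; alkoxides do not leave unassisted
(CH₃)₃CO⁻: pKₐ(t-BuOH) ≈ 18 — bulky, strongly basic alkoxide
H⁻: pKₐ(H₂) ≈ 36 — extremely strong base; leaves only in special hydride-transfer contexts
CH₃⁻: pKₐ(CH₄) ≈ 48 — unstabilised carbanion; the worst conceivable leaving group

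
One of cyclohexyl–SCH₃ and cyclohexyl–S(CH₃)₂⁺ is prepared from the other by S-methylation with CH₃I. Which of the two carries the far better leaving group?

cyclohexyl–S(CH₃)₂⁺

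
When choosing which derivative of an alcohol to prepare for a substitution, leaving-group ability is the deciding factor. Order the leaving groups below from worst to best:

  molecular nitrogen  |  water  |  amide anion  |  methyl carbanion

methyl carbanion < amide anion < water < molecular nitrogen

Leaving-group ability tracks the stability of the departed species; conjugate-acid pKₐ is the usual yardstick (lower pKₐ → better LG).
molecular nitrogen: no meaningful conjugate acid; N₂ departs as an exceptionally stable neutral molecule
water: pKₐ(H₃O⁺) ≈ -1.7 — neutral; leaves from a protonated alcohol (R–OH₂⁺)
amide anion: pKₐ(NH₃) ≈ 38
methyl carbanion: pKₐ(CH₄) ≈ 48
Reversing gives the worst-to-best order requested.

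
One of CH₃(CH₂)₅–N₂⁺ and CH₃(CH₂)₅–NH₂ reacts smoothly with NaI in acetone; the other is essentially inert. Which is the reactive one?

From CH₃(CH₂)₅–NH₂ the departing group would be NH₂⁻ (pKₐ(NH₃) ≈ 38). Extremely strong base; never a leaving group.
From CH₃(CH₂)₅–N₂⁺ the leaving group is N₂ (no meaningful conjugate acid; N₂ departs as an exceptionally stable neutral molecule).
(In practice CH₃(CH₂)₅–N₂⁺ is made from CH₃(CH₂)₅–NH₂ by diazotisation (NaNO₂ / HCl, 0 °C), generating a diazonium salt that expels N₂.)

CH₃(CH₂)₅–N₂⁺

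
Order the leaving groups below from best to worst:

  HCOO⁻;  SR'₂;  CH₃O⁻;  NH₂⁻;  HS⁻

SR'₂ > HCOO⁻ > HS⁻ > CH₃O⁻ > NH₂⁻

The more stable X⁻ (or X) is on its own — i.e. the weaker a base it is — the better a leaving group it makes.
SR'₂: pKₐ(R'₂SH⁺) ≈ -7
HCOO⁻: pKₐ(HCOOH) ≈ 3.8
HS⁻: pKₐ(H₂S) ≈ 7
CH₃O⁻: pKₐ(CH₃OH) ≈ 15.5
NH₂⁻: pKₐ(NH₃) ≈ 38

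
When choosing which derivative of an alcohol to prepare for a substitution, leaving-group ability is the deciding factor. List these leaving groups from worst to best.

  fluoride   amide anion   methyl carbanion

The more stable X⁻ (or X) is on its own — i.e. the weaker a base it is — the better a leaving group it makes.
fluoride: pKₐ(HF) ≈ 3.2 — small and strongly basic; the poor halide leaving group
amide anion: pKₐ(NH₃) ≈ 38 — extremely strong base; never a leaving group
methyl carbanion: pKₐ(CH₄) ≈ 48 — unstabilised carbanion; the worst conceivable leaving group
The question asks for worst first, so the sequence is read in increasing leaving-group ability.

methyl carbanion < amide anion < fluoride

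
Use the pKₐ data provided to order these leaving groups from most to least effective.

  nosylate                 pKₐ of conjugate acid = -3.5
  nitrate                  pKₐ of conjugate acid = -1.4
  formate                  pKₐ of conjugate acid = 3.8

nosylate > nitrate > formate

Lower conjugate-acid pKₐ ⇒ weaker base ⇒ better leaving group.
Sorting by the given values: nosylate (-3.5), nitrate (-1.4), formate (3.8).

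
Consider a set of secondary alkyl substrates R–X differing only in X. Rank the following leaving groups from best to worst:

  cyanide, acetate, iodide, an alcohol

iodide > an alcohol > acetate > cyanide

Leaving-group ability tracks the stability of the departed species; conjugate-acid pKₐ is the usual yardstick (lower pKₐ → better LG).
iodide: pKₐ(HI) ≈ -10
an alcohol: pKₐ(R'OH₂⁺) ≈ -2.4 — neutral; leaves from a protonated ether (an oxonium ion, R–O(H)R'⁺)
acetate: pKₐ(CH₃COOH) ≈ 4.8
cyanide: pKₐ(HCN) ≈ 9.2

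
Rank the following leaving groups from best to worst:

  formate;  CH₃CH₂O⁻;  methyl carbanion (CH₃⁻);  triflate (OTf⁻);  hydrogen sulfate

triflate (OTf⁻) > hydrogen sulfate > formate > CH₃CH₂O⁻ > methyl carbanion (CH₃⁻)

triflate (OTf⁻): pKₐ(CF₃SO₃H (triflic acid)) ≈ -14
hydrogen sulfate: pKₐ(H₂SO₄) ≈ -3 — conjugate base of a strong mineral acid
formate: pKₐ(HCOOH) ≈ 3.8
CH₃CH₂O⁻: pKₐ(CH₃CH₂OH) ≈ 16 — strong base; alkoxides do not leave unassisted
methyl carbanion (CH₃⁻): pKₐ(CH₄) ≈ 48 — unstabilised carbanion; the worst conceivable leaving group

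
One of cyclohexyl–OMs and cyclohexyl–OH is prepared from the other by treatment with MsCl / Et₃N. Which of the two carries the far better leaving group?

cyclohexyl–OMs

From cyclohexyl–OH the departing group would be OH⁻ (pKₐ(H₂O) ≈ 15.7). Strong base; essentially never leaves without prior activation.
From cyclohexyl–OMs the leaving group is OMs⁻ (pKₐ(CH₃SO₃H (MsOH)) ≈ -1.9). Resonance-delocalised alkanesulfonate.
Treatment with MsCl / Et₃N works by converting the hydroxyl into a mesylate, making cyclohexyl–OMs enormously more reactive.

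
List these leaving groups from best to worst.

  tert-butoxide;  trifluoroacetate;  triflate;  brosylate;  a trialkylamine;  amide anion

triflate > brosylate > trifluoroacetate > a trialkylamine > tert-butoxide > amide anion

A good leaving group is a weak base: the lower the pKₐ of its conjugate acid, the more readily it departs.
triflate: pKₐ(CF₃SO₃H (triflic acid)) ≈ -14
brosylate: pKₐ(p-BrC₆H₄SO₃H) ≈ -2.8
trifluoroacetate: pKₐ(CF₃COOH) ≈ 0.2
a trialkylamine: pKₐ(R'₃NH⁺) ≈ 10.7
tert-butoxide: pKₐ(t-BuOH) ≈ 18
amide anion: pKₐ(NH₃) ≈ 38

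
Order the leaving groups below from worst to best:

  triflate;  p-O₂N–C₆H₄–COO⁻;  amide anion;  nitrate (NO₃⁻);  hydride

amide anion < hydride < p-O₂N–C₆H₄–COO⁻ < nitrate (NO₃⁻) < triflate

A good leaving group is a weak base: the lower the pKₐ of its conjugate acid, the more readily it departs.
triflate: pKₐ(CF₃SO₃H (triflic acid)) ≈ -14
nitrate (NO₃⁻): pKₐ(HNO₃) ≈ -1.3
p-O₂N–C₆H₄–COO⁻: pKₐ(p-nitrobenzoic acid) ≈ 3.4 — electron-withdrawing nitro group stabilises the carboxylate
hydride: pKₐ(H₂) ≈ 36 — extremely strong base; leaves only in special hydride-transfer contexts
amide anion: pKₐ(NH₃) ≈ 38
The question asks for worst first, so the sequence is read in increasing leaving-group ability.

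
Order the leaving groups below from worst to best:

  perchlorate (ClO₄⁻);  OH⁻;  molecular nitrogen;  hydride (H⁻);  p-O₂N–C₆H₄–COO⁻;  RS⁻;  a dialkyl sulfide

molecular nitrogen: no meaningful conjugate acid; N₂ departs as an exceptionally stable neutral molecule
perchlorate (ClO₄⁻): pKₐ(HClO₄) ≈ -10
a dialkyl sulfide: pKₐ(R'₂SH⁺) ≈ -7 — neutral; leaves from a sulfonium salt (R–SR'₂⁺)
p-O₂N–C₆H₄–COO⁻: pKₐ(p-nitrobenzoic acid) ≈ 3.4
RS⁻: pKₐ(RSH (a thiol)) ≈ 10.5 — moderately basic; rarely leaves without activation
OH⁻: pKₐ(H₂O) ≈ 15.7 — strong base; essentially never leaves without prior activation
hydride (H⁻): pKₐ(H₂) ≈ 36 — extremely strong base; leaves only in special hydride-transfer contexts
Listed from poorest to best leaving group as asked.

hydride (H⁻) < OH⁻ < RS⁻ < p-O₂N–C₆H₄–COO⁻ < a dialkyl sulfide < perchlorate (ClO₄⁻) < molecular nitrogen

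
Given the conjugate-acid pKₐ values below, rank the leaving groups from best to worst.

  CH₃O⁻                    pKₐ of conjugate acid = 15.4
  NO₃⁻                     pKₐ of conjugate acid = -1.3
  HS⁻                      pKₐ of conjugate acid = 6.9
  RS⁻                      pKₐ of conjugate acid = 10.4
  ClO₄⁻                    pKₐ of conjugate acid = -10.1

Lower conjugate-acid pKₐ ⇒ weaker base ⇒ better leaving group.
Sorting by the given values: ClO₄⁻ (-10.1), NO₃⁻ (-1.3), HS⁻ (6.9), RS⁻ (10.4), CH₃O⁻ (15.4).

ClO₄⁻ > NO₃⁻ > HS⁻ > RS⁻ > CH₃O⁻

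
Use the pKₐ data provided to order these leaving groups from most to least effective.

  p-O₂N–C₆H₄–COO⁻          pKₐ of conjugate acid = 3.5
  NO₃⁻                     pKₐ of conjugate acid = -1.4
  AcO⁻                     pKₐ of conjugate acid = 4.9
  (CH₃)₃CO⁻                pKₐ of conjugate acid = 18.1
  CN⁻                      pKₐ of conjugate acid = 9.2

Lower conjugate-acid pKₐ ⇒ weaker base ⇒ better leaving group.
Sorting by the given values: NO₃⁻ (-1.4), p-O₂N–C₆H₄–COO⁻ (3.5), AcO⁻ (4.9), CN⁻ (9.2), (CH₃)₃CO⁻ (18.1).

NO₃⁻ > p-O₂N–C₆H₄–COO⁻ > AcO⁻ > CN⁻ > (CH₃)₃CO⁻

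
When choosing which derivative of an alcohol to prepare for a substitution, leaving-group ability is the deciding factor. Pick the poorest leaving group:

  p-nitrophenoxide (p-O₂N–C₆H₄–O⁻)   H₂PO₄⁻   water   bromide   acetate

p-nitrophenoxide (p-O₂N–C₆H₄–O⁻)

A good leaving group is a weak base: the lower the pKₐ of its conjugate acid, the more readily it departs.
bromide: pKₐ(HBr) ≈ -9
water: pKₐ(H₃O⁺) ≈ -1.7
H₂PO₄⁻: pKₐ(H₃PO₄) ≈ 2.1
acetate: pKₐ(CH₃COOH) ≈ 4.8
p-nitrophenoxide (p-O₂N–C₆H₄–O⁻): pKₐ(p-nitrophenol) ≈ 7.2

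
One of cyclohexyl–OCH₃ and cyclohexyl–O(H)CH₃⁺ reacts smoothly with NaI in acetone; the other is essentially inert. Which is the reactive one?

From cyclohexyl–OCH₃ the departing group would be CH₃O⁻ (pKₐ(CH₃OH) ≈ 15.5). Strong base; alkoxides do not leave unassisted.
From cyclohexyl–O(H)CH₃⁺ the leaving group is R'OH (pKₐ(R'OH₂⁺) ≈ -2.4). Neutral; leaves from a protonated ether (an oxonium ion, R–O(H)R'⁺).
(In practice cyclohexyl–O(H)CH₃⁺ is made from cyclohexyl–OCH₃ by protonation with concentrated HI, allowing neutral methanol, rather than methoxide, to depart.)

cyclohexyl–O(H)CH₃⁺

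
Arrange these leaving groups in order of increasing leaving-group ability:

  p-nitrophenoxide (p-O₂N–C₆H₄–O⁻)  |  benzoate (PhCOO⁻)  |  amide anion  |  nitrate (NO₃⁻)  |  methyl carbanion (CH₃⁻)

nitrate (NO₃⁻): pKₐ(HNO₃) ≈ -1.3
benzoate (PhCOO⁻): pKₐ(C₆H₅COOH) ≈ 4.2
p-nitrophenoxide (p-O₂N–C₆H₄–O⁻): pKₐ(p-nitrophenol) ≈ 7.2
amide anion: pKₐ(NH₃) ≈ 38
methyl carbanion (CH₃⁻): pKₐ(CH₄) ≈ 48
Reversing gives the worst-to-best order requested.

methyl carbanion (CH₃⁻) < amide anion < p-nitrophenoxide (p-O₂N–C₆H₄–O⁻) < benzoate (PhCOO⁻) < nitrate (NO₃⁻)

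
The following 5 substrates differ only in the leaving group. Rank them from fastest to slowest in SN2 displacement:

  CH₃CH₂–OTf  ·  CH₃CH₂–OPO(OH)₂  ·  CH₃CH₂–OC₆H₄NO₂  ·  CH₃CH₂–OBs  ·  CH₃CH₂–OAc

CH₃CH₂–OTf > CH₃CH₂–OBs > CH₃CH₂–OPO(OH)₂ > CH₃CH₂–OAc > CH₃CH₂–OC₆H₄NO₂

The skeletons are identical, so relative rate is governed entirely by leaving-group ability.
Rank by basicity of the departing species: weakest base leaves most easily.
CH₃CH₂–OTf loses OTf⁻: pKₐ(CF₃SO₃H (triflic acid)) ≈ -14
CH₃CH₂–OBs loses OBs⁻: pKₐ(p-BrC₆H₄SO₃H) ≈ -2.8
CH₃CH₂–OPO(OH)₂ loses H₂PO₄⁻: pKₐ(H₃PO₄) ≈ 2.1
CH₃CH₂–OAc loses AcO⁻: pKₐ(CH₃COOH) ≈ 4.8
CH₃CH₂–OC₆H₄NO₂ loses p-O₂N–C₆H₄–O⁻: pKₐ(p-nitrophenol) ≈ 7.2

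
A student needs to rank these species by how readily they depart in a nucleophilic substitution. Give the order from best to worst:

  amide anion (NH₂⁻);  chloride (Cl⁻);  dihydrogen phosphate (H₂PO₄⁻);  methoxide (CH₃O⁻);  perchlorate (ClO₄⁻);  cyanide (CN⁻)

perchlorate (ClO₄⁻) > chloride (Cl⁻) > dihydrogen phosphate (H₂PO₄⁻) > cyanide (CN⁻) > methoxide (CH₃O⁻) > amide anion (NH₂⁻)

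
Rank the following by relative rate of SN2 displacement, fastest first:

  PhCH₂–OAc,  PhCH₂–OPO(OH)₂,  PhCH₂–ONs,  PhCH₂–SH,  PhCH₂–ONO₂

PhCH₂–ONs > PhCH₂–ONO₂ > PhCH₂–OPO(OH)₂ > PhCH₂–OAc > PhCH₂–SH

Identical carbon frameworks mean the comparison reduces to leaving-group quality.
Rank by basicity of the departing species: weakest base leaves most easily.
PhCH₂–ONs loses ONs⁻: pKₐ(p-O₂NC₆H₄SO₃H) ≈ -3.5
PhCH₂–ONO₂ loses NO₃⁻: pKₐ(HNO₃) ≈ -1.3
PhCH₂–OPO(OH)₂ loses H₂PO₄⁻: pKₐ(H₃PO₄) ≈ 2.1
PhCH₂–OAc loses AcO⁻: pKₐ(CH₃COOH) ≈ 4.8
PhCH₂–SH loses HS⁻: pKₐ(H₂S) ≈ 7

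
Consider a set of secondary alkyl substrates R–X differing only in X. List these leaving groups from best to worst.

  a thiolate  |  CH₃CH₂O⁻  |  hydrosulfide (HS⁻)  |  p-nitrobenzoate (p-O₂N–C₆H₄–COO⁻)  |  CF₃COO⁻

CF₃COO⁻ > p-nitrobenzoate (p-O₂N–C₆H₄–COO⁻) > hydrosulfide (HS⁻) > a thiolate > CH₃CH₂O⁻

Leaving-group ability tracks the stability of the departed species; conjugate-acid pKₐ is the usual yardstick (lower pKₐ → better LG).
CF₃COO⁻: pKₐ(CF₃COOH) ≈ 0.2
p-nitrobenzoate (p-O₂N–C₆H₄–COO⁻): pKₐ(p-nitrobenzoic acid) ≈ 3.4
hydrosulfide (HS⁻): pKₐ(H₂S) ≈ 7
a thiolate: pKₐ(RSH (a thiol)) ≈ 10.5
CH₃CH₂O⁻: pKₐ(CH₃CH₂OH) ≈ 16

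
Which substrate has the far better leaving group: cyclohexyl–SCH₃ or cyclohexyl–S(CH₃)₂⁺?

From cyclohexyl–SCH₃ the departing group would be RS⁻ (pKₐ(RSH (a thiol)) ≈ 10.5). Moderately basic; rarely leaves without activation.
From cyclohexyl–S(CH₃)₂⁺ the leaving group is SR'₂ (pKₐ(R'₂SH⁺) ≈ -7). Neutral; leaves from a sulfonium salt (R–SR'₂⁺).
(In practice cyclohexyl–S(CH₃)₂⁺ is made from cyclohexyl–SCH₃ by S-methylation with CH₃I, allowing neutral dimethyl sulfide, rather than methanethiolate, to depart.)

cyclohexyl–S(CH₃)₂⁺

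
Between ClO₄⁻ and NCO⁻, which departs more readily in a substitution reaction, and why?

ClO₄⁻ is the better leaving group.
pKₐ(HClO₄) ≈ -10 versus pKₐ(HOCN) ≈ 3.5: ClO₄⁻ is the much weaker base.
Extremely weak base; rarely used for safety reasons.

ClO₄⁻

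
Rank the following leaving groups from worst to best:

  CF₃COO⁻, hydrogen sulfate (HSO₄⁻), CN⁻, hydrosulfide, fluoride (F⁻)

CN⁻ < hydrosulfide < fluoride (F⁻) < CF₃COO⁻ < hydrogen sulfate (HSO₄⁻)

Leaving-group ability tracks the stability of the departed species; conjugate-acid pKₐ is the usual yardstick (lower pKₐ → better LG).
hydrogen sulfate (HSO₄⁻): pKₐ(H₂SO₄) ≈ -3 — conjugate base of a strong mineral acid
CF₃COO⁻: pKₐ(CF₃COOH) ≈ 0.2 — strongly electron-withdrawing CF₃ stabilises the carboxylate
fluoride (F⁻): pKₐ(HF) ≈ 3.2 — small and strongly basic; the poor halide leaving group
hydrosulfide: pKₐ(H₂S) ≈ 7 — larger and more polarisable than the oxygen analogue
CN⁻: pKₐ(HCN) ≈ 9.2 — sp carbon stabilises the charge somewhat, but still a poor LG
The question asks for worst first, so the sequence is read in increasing leaving-group ability.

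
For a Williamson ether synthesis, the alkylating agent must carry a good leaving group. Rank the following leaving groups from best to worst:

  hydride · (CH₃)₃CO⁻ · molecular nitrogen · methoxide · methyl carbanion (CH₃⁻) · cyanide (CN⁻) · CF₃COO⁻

The more stable X⁻ (or X) is on its own — i.e. the weaker a base it is — the better a leaving group it makes.
molecular nitrogen: no meaningful conjugate acid; N₂ departs as an exceptionally stable neutral molecule
CF₃COO⁻: pKₐ(CF₃COOH) ≈ 0.2
cyanide (CN⁻): pKₐ(HCN) ≈ 9.2
methoxide: pKₐ(CH₃OH) ≈ 15.5 — strong base; alkoxides do not leave unassisted
(CH₃)₃CO⁻: pKₐ(t-BuOH) ≈ 18 — bulky, strongly basic alkoxide
hydride: pKₐ(H₂) ≈ 36 — extremely strong base; leaves only in special hydride-transfer contexts
methyl carbanion (CH₃⁻): pKₐ(CH₄) ≈ 48

molecular nitrogen > CF₃COO⁻ > cyanide (CN⁻) > methoxide > (CH₃)₃CO⁻ > hydride > methyl carbanion (CH₃⁻)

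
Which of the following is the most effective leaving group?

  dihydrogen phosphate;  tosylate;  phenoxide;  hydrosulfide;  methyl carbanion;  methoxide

tosylate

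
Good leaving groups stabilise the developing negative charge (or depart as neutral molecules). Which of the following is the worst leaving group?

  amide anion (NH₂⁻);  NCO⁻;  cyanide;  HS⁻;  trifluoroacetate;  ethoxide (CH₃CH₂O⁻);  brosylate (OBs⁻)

amide anion (NH₂⁻)

The more stable X⁻ (or X) is on its own — i.e. the weaker a base it is — the better a leaving group it makes.
brosylate (OBs⁻): pKₐ(p-BrC₆H₄SO₃H) ≈ -2.8
trifluoroacetate: pKₐ(CF₃COOH) ≈ 0.2
NCO⁻: pKₐ(HOCN) ≈ 3.5
HS⁻: pKₐ(H₂S) ≈ 7
cyanide: pKₐ(HCN) ≈ 9.2
ethoxide (CH₃CH₂O⁻): pKₐ(CH₃CH₂OH) ≈ 16
amide anion (NH₂⁻): pKₐ(NH₃) ≈ 38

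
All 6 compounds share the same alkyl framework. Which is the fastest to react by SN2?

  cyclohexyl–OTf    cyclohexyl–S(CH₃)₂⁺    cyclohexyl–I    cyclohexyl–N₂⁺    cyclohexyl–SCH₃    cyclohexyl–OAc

cyclohexyl–N₂⁺

With the same alkyl group throughout, only the leaving group differentiates the rates.
The more stable X⁻ (or X) is on its own — i.e. the weaker a base it is — the better a leaving group it makes.
cyclohexyl–N₂⁺ loses N₂: no meaningful conjugate acid; N₂ departs as an exceptionally stable neutral molecule
cyclohexyl–OTf loses OTf⁻: pKₐ(CF₃SO₃H (triflic acid)) ≈ -14
cyclohexyl–I loses I⁻: pKₐ(HI) ≈ -10
cyclohexyl–S(CH₃)₂⁺ loses SR'₂: pKₐ(R'₂SH⁺) ≈ -7
cyclohexyl–OAc loses AcO⁻: pKₐ(CH₃COOH) ≈ 4.8
cyclohexyl–SCH₃ loses RS⁻: pKₐ(RSH (a thiol)) ≈ 10.5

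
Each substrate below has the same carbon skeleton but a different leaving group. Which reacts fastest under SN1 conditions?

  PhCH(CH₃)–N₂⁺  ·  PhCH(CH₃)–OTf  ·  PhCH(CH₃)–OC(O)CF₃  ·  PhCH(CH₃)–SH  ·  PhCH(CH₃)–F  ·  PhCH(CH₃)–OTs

Same R in every case — rank the leaving groups.
The more stable X⁻ (or X) is on its own — i.e. the weaker a base it is — the better a leaving group it makes.
PhCH(CH₃)–N₂⁺ loses N₂: no meaningful conjugate acid; N₂ departs as an exceptionally stable neutral molecule
PhCH(CH₃)–OTf loses OTf⁻: pKₐ(CF₃SO₃H (triflic acid)) ≈ -14
PhCH(CH₃)–OTs loses OTs⁻: pKₐ(p-CH₃C₆H₄SO₃H (TsOH)) ≈ -2.8
PhCH(CH₃)–OC(O)CF₃ loses CF₃COO⁻: pKₐ(CF₃COOH) ≈ 0.2
PhCH(CH₃)–F loses F⁻: pKₐ(HF) ≈ 3.2
PhCH(CH₃)–SH loses HS⁻: pKₐ(H₂S) ≈ 7

PhCH(CH₃)–N₂⁺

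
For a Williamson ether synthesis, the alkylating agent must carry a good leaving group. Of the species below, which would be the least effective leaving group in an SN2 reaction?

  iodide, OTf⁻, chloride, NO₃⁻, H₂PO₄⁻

H₂PO₄⁻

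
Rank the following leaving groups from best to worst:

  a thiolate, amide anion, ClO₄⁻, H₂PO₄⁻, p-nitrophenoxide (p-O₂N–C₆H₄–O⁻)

Rank by basicity of the departing species: weakest base leaves most easily.
ClO₄⁻: pKₐ(HClO₄) ≈ -10 — extremely weak base; rarely used for safety reasons
H₂PO₄⁻: pKₐ(H₃PO₄) ≈ 2.1
p-nitrophenoxide (p-O₂N–C₆H₄–O⁻): pKₐ(p-nitrophenol) ≈ 7.2 — nitro group delocalises the charge; the classic chromogenic LG
a thiolate: pKₐ(RSH (a thiol)) ≈ 10.5
amide anion: pKₐ(NH₃) ≈ 38 — extremely strong base; never a leaving group

ClO₄⁻ > H₂PO₄⁻ > p-nitrophenoxide (p-O₂N–C₆H₄–O⁻) > a thiolate > amide anion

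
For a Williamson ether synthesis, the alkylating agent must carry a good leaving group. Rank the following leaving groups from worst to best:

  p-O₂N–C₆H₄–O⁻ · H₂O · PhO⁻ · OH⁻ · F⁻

OH⁻ < PhO⁻ < p-O₂N–C₆H₄–O⁻ < F⁻ < H₂O

The more stable X⁻ (or X) is on its own — i.e. the weaker a base it is — the better a leaving group it makes.
H₂O: pKₐ(H₃O⁺) ≈ -1.7
F⁻: pKₐ(HF) ≈ 3.2
p-O₂N–C₆H₄–O⁻: pKₐ(p-nitrophenol) ≈ 7.2 — nitro group delocalises the charge; the classic chromogenic LG
PhO⁻: pKₐ(C₆H₅OH (phenol)) ≈ 10
OH⁻: pKₐ(H₂O) ≈ 15.7 — strong base; essentially never leaves without prior activation
Listed from poorest to best leaving group as asked.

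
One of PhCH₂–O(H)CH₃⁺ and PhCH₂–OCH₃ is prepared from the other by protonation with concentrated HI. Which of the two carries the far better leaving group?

From PhCH₂–OCH₃ the departing group would be CH₃O⁻ (pKₐ(CH₃OH) ≈ 15.5). Strong base; alkoxides do not leave unassisted.
From PhCH₂–O(H)CH₃⁺ the leaving group is R'OH (pKₐ(R'OH₂⁺) ≈ -2.4). Neutral; leaves from a protonated ether (an oxonium ion, R–O(H)R'⁺).
Protonation with concentrated HI works by allowing neutral methanol, rather than methoxide, to depart, making PhCH₂–O(H)CH₃⁺ enormously more reactive.

PhCH₂–O(H)CH₃⁺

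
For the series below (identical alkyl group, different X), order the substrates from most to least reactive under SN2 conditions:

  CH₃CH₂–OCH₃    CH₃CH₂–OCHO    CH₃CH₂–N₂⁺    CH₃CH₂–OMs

CH₃CH₂–N₂⁺ > CH₃CH₂–OMs > CH₃CH₂–OCHO > CH₃CH₂–OCH₃

With the same alkyl group throughout, only the leaving group differentiates the rates.
Leaving-group ability tracks the stability of the departed species; conjugate-acid pKₐ is the usual yardstick (lower pKₐ → better LG).
CH₃CH₂–N₂⁺ loses N₂: no meaningful conjugate acid; N₂ departs as an exceptionally stable neutral molecule
CH₃CH₂–OMs loses OMs⁻: pKₐ(CH₃SO₃H (MsOH)) ≈ -1.9
CH₃CH₂–OCHO loses HCOO⁻: pKₐ(HCOOH) ≈ 3.8
CH₃CH₂–OCH₃ loses CH₃O⁻: pKₐ(CH₃OH) ≈ 15.5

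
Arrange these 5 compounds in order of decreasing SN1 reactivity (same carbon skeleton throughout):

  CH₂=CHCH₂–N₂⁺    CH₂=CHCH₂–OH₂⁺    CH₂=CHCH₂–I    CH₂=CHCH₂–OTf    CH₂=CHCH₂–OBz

With the same alkyl group throughout, only the leaving group differentiates the rates.
Leaving-group ability tracks the stability of the departed species; conjugate-acid pKₐ is the usual yardstick (lower pKₐ → better LG).
CH₂=CHCH₂–N₂⁺ loses N₂: no meaningful conjugate acid; N₂ departs as an exceptionally stable neutral molecule
CH₂=CHCH₂–OTf loses OTf⁻: pKₐ(CF₃SO₃H (triflic acid)) ≈ -14
CH₂=CHCH₂–I loses I⁻: pKₐ(HI) ≈ -10
CH₂=CHCH₂–OH₂⁺ loses H₂O: pKₐ(H₃O⁺) ≈ -1.7
CH₂=CHCH₂–OBz loses PhCOO⁻: pKₐ(C₆H₅COOH) ≈ 4.2

CH₂=CHCH₂–N₂⁺ > CH₂=CHCH₂–OTf > CH₂=CHCH₂–I > CH₂=CHCH₂–OH₂⁺ > CH₂=CHCH₂–OBz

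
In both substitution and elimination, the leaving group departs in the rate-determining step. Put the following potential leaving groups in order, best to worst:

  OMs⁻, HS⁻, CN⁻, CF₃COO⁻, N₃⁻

OMs⁻: pKₐ(CH₃SO₃H (MsOH)) ≈ -1.9
CF₃COO⁻: pKₐ(CF₃COOH) ≈ 0.2
N₃⁻: pKₐ(HN₃) ≈ 4.7
HS⁻: pKₐ(H₂S) ≈ 7
CN⁻: pKₐ(HCN) ≈ 9.2

OMs⁻ > CF₃COO⁻ > N₃⁻ > HS⁻ > CN⁻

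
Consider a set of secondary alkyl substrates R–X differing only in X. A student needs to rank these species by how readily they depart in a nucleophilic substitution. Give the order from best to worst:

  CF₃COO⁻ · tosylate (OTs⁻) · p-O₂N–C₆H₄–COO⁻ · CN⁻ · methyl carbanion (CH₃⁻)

Rank by basicity of the departing species: weakest base leaves most easily.
tosylate (OTs⁻): pKₐ(p-CH₃C₆H₄SO₃H (TsOH)) ≈ -2.8 — resonance-delocalised arenesulfonate
CF₃COO⁻: pKₐ(CF₃COOH) ≈ 0.2 — strongly electron-withdrawing CF₃ stabilises the carboxylate
p-O₂N–C₆H₄–COO⁻: pKₐ(p-nitrobenzoic acid) ≈ 3.4 — electron-withdrawing nitro group stabilises the carboxylate
CN⁻: pKₐ(HCN) ≈ 9.2 — sp carbon stabilises the charge somewhat, but still a poor LG
methyl carbanion (CH₃⁻): pKₐ(CH₄) ≈ 48 — unstabilised carbanion; the worst conceivable leaving group

tosylate (OTs⁻) > CF₃COO⁻ > p-O₂N–C₆H₄–COO⁻ > CN⁻ > methyl carbanion (CH₃⁻)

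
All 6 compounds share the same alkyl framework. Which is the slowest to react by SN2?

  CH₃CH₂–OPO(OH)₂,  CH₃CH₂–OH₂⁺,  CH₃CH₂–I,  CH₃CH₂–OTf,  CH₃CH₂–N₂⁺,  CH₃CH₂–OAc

Identical carbon frameworks mean the comparison reduces to leaving-group quality.
Rank by basicity of the departing species: weakest base leaves most easily.
CH₃CH₂–N₂⁺ loses N₂: no meaningful conjugate acid; N₂ departs as an exceptionally stable neutral molecule
CH₃CH₂–OTf loses OTf⁻: pKₐ(CF₃SO₃H (triflic acid)) ≈ -14
CH₃CH₂–I loses I⁻: pKₐ(HI) ≈ -10
CH₃CH₂–OH₂⁺ loses H₂O: pKₐ(H₃O⁺) ≈ -1.7
CH₃CH₂–OPO(OH)₂ loses H₂PO₄⁻: pKₐ(H₃PO₄) ≈ 2.1
CH₃CH₂–OAc loses AcO⁻: pKₐ(CH₃COOH) ≈ 4.8

CH₃CH₂–OAc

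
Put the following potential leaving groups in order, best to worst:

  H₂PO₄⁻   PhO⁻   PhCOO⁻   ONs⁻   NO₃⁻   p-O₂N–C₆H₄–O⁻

ONs⁻: pKₐ(p-O₂NC₆H₄SO₃H) ≈ -3.5
NO₃⁻: pKₐ(HNO₃) ≈ -1.3
H₂PO₄⁻: pKₐ(H₃PO₄) ≈ 2.1
PhCOO⁻: pKₐ(C₆H₅COOH) ≈ 4.2
p-O₂N–C₆H₄–O⁻: pKₐ(p-nitrophenol) ≈ 7.2
PhO⁻: pKₐ(C₆H₅OH (phenol)) ≈ 10

ONs⁻ > NO₃⁻ > H₂PO₄⁻ > PhCOO⁻ > p-O₂N–C₆H₄–O⁻ > PhO⁻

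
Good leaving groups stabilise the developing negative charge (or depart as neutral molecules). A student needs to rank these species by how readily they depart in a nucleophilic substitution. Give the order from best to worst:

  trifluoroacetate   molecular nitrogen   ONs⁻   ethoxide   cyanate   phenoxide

molecular nitrogen > ONs⁻ > trifluoroacetate > cyanate > phenoxide > ethoxide

molecular nitrogen: no meaningful conjugate acid; N₂ departs as an exceptionally stable neutral molecule
ONs⁻: pKₐ(p-O₂NC₆H₄SO₃H) ≈ -3.5
trifluoroacetate: pKₐ(CF₃COOH) ≈ 0.2 — strongly electron-withdrawing CF₃ stabilises the carboxylate
cyanate: pKₐ(HOCN) ≈ 3.5 — resonance between N and O
phenoxide: pKₐ(C₆H₅OH (phenol)) ≈ 10 — resonance into the ring helps, but still a poor LG
ethoxide: pKₐ(CH₃CH₂OH) ≈ 16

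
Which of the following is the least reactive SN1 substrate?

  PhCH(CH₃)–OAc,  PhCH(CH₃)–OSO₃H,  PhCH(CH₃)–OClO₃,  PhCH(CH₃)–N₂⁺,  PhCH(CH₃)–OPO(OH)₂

Identical carbon frameworks mean the comparison reduces to leaving-group quality.
Rank by basicity of the departing species: weakest base leaves most easily.
PhCH(CH₃)–N₂⁺ loses N₂: no meaningful conjugate acid; N₂ departs as an exceptionally stable neutral molecule
PhCH(CH₃)–OClO₃ loses ClO₄⁻: pKₐ(HClO₄) ≈ -10
PhCH(CH₃)–OSO₃H loses HSO₄⁻: pKₐ(H₂SO₄) ≈ -3
PhCH(CH₃)–OPO(OH)₂ loses H₂PO₄⁻: pKₐ(H₃PO₄) ≈ 2.1
PhCH(CH₃)–OAc loses AcO⁻: pKₐ(CH₃COOH) ≈ 4.8

PhCH(CH₃)–OAc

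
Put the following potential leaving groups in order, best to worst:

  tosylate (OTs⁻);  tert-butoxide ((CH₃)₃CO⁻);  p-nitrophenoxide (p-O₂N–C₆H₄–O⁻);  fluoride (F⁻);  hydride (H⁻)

tosylate (OTs⁻) > fluoride (F⁻) > p-nitrophenoxide (p-O₂N–C₆H₄–O⁻) > tert-butoxide ((CH₃)₃CO⁻) > hydride (H⁻)

The more stable X⁻ (or X) is on its own — i.e. the weaker a base it is — the better a leaving group it makes.
tosylate (OTs⁻): pKₐ(p-CH₃C₆H₄SO₃H (TsOH)) ≈ -2.8 — resonance-delocalised arenesulfonate
fluoride (F⁻): pKₐ(HF) ≈ 3.2 — small and strongly basic; the poor halide leaving group
p-nitrophenoxide (p-O₂N–C₆H₄–O⁻): pKₐ(p-nitrophenol) ≈ 7.2 — nitro group delocalises the charge; the classic chromogenic LG
tert-butoxide ((CH₃)₃CO⁻): pKₐ(t-BuOH) ≈ 18 — bulky, strongly basic alkoxide
hydride (H⁻): pKₐ(H₂) ≈ 36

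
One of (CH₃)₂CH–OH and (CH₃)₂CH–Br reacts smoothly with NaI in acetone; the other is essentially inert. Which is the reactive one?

(CH₃)₂CH–Br

From (CH₃)₂CH–OH the departing group would be OH⁻ (pKₐ(H₂O) ≈ 15.7). Strong base; essentially never leaves without prior activation.
From (CH₃)₂CH–Br the leaving group is Br⁻ (pKₐ(HBr) ≈ -9). Weak base; good leaving group.
(In practice (CH₃)₂CH–Br is made from (CH₃)₂CH–OH by treatment with PBr₃, replacing the hydroxyl with bromide.)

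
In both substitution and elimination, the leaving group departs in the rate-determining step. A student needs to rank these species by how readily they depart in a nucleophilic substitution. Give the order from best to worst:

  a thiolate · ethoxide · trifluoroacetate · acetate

trifluoroacetate > acetate > a thiolate > ethoxide

Leaving-group ability tracks the stability of the departed species; conjugate-acid pKₐ is the usual yardstick (lower pKₐ → better LG).
trifluoroacetate: pKₐ(CF₃COOH) ≈ 0.2
acetate: pKₐ(CH₃COOH) ≈ 4.8
a thiolate: pKₐ(RSH (a thiol)) ≈ 10.5
ethoxide: pKₐ(CH₃CH₂OH) ≈ 16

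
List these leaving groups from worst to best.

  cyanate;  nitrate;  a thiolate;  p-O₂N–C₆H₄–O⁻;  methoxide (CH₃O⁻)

Leaving-group ability tracks the stability of the departed species; conjugate-acid pKₐ is the usual yardstick (lower pKₐ → better LG).
nitrate: pKₐ(HNO₃) ≈ -1.3
cyanate: pKₐ(HOCN) ≈ 3.5 — resonance between N and O
p-O₂N–C₆H₄–O⁻: pKₐ(p-nitrophenol) ≈ 7.2 — nitro group delocalises the charge; the classic chromogenic LG
a thiolate: pKₐ(RSH (a thiol)) ≈ 10.5 — moderately basic; rarely leaves without activation
methoxide (CH₃O⁻): pKₐ(CH₃OH) ≈ 15.5
The question asks for worst first, so the sequence is read in increasing leaving-group ability.

methoxide (CH₃O⁻) < a thiolate < p-O₂N–C₆H₄–O⁻ < cyanate < nitrate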